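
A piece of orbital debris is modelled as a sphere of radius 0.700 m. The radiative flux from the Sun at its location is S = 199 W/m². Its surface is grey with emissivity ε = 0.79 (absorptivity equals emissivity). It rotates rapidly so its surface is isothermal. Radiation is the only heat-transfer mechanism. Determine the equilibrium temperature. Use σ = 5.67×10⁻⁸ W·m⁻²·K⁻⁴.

At equilibrium, absorbed power = emitted power.
Absorbing cross-section = πr² = 1.539 m²; emitting surface = 4πr² = 6.158 m² (ratio 4).
εS·A_cross = εσ·A_surf·T⁴  ⇒  T⁴ = S/(4σ)   (ε cancels).
T⁴ = 199/(4·5.67×10⁻⁸) = 8.774×10⁸ K⁴.
T = (8.774×10⁸)^(1/4).

T ≈ 172 K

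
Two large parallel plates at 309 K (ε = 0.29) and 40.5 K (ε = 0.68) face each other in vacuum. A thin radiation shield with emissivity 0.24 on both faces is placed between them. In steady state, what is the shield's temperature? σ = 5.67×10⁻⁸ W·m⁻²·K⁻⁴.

In steady state the net flux on the hot side equals that on the cold side.
σ(T₁⁴−T_s⁴)/D₁ = σ(T_s⁴−T₂⁴)/D₂, with D₁ = 1/ε₁+1/ε_s−1 = 6.615, D₂ = 1/ε_s+1/ε₂−1 = 4.637.
Solve for T_s⁴: T_s⁴ = (D₂·T₁⁴ + D₁·T₂⁴)/(D₁+D₂) = 3.759×10⁹ K⁴.

T_s ≈ 248 K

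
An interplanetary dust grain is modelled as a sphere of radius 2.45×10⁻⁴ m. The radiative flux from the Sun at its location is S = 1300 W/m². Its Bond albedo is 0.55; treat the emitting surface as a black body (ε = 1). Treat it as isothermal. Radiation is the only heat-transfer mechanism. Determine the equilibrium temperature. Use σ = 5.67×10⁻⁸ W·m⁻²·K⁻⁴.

At equilibrium, absorbed power = emitted power.
Absorbing cross-section = πr² = 1.886×10⁻⁷ m²; emitting surface = 4πr² = 7.543×10⁻⁷ m² (ratio 4).
(1−a)S·A_cross = εσ·A_surf·T⁴  ⇒  T⁴ = (1−a)S/(4σ).
T⁴ = 0.450·1300/(4·5.67×10⁻⁸) = 2.579×10⁹ K⁴.
T = (2.579×10⁹)^(1/4).

T ≈ 225 K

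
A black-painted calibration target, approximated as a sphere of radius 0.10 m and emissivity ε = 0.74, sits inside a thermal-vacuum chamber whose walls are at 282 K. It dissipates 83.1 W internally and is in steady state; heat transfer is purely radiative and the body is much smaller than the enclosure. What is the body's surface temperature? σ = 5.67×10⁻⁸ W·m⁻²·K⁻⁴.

T ≈ 385 K

For a small grey body in a large enclosure, net radiated power = εσA(T⁴ − T_w⁴).
Steady state: P = εσA(T⁴ − T_w⁴) with A = 4πr² = 0.1257 m².
T⁴ = P/(εσA) + T_w⁴ = 83.1/(0.74·5.67×10⁻⁸·0.1257) + (282)⁴
    = 1.576×10¹⁰ + 6.324×10⁹ = 2.208×10¹⁰ K⁴.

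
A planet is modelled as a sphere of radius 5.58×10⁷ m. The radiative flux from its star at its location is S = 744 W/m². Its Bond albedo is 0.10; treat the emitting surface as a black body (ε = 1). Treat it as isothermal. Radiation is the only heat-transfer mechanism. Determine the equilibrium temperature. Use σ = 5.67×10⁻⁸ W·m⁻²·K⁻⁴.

At equilibrium, absorbed power = emitted power.
Absorbing cross-section = πr² = 9.782×10¹⁵ m²; emitting surface = 4πr² = 3.913×10¹⁶ m² (ratio 4).
(1−a)S·A_cross = εσ·A_surf·T⁴  ⇒  T⁴ = (1−a)S/(4σ).
T⁴ = 0.900·744/(4·5.67×10⁻⁸) = 2.952×10⁹ K⁴.
T = (2.952×10⁹)^(1/4).

T ≈ 233 K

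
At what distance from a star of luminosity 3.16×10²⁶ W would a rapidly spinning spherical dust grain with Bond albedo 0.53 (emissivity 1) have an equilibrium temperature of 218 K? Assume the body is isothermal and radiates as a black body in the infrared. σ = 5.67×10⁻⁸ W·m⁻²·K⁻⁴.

d ≈ 1.52×10¹¹ m

For an isothermal black-emitting sphere, (1−a)S·πr² = σ·4πr²·T⁴ ⇒ S = 4σT⁴/(1−a).
S = 4·5.67×10⁻⁸·(218)⁴/0.470 = 1090 W/m².
Flux falls as S = L/(4πd²), so d = √(L/(4πS)) = √(3.16×10²⁶/(4π·1090)).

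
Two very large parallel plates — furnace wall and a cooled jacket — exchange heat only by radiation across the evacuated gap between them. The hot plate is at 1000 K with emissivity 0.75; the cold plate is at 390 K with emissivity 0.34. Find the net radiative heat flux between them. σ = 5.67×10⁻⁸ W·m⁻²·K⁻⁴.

For two infinite grey parallel plates, q = σ(T₁⁴ − T₂⁴)/(1/ε₁ + 1/ε₂ − 1).
T₁⁴ − T₂⁴ = 1.000×10¹² − 2.313×10¹⁰ = 9.769×10¹¹ K⁴.
1/ε₁ + 1/ε₂ − 1 = 1.333 + 2.941 − 1 = 3.275.
q = 5.67×10⁻⁸ × 9.769×10¹¹ / 3.275.

q ≈ 16900 W/m²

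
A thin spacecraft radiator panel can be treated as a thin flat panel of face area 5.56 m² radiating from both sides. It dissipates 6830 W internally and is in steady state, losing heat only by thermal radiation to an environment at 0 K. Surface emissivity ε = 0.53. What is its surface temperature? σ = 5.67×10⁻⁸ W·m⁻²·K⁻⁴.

T ≈ 378 K

Steady state: internal power = radiated power, P = εσA T⁴.
Radiating area A = 2·5.56 = 11.12 m².
T⁴ = P/(εσA) = 6830/(0.53·5.67×10⁻⁸·11.12) = 2.044×10¹⁰ K⁴.
T = (2.044×10¹⁰)^(1/4).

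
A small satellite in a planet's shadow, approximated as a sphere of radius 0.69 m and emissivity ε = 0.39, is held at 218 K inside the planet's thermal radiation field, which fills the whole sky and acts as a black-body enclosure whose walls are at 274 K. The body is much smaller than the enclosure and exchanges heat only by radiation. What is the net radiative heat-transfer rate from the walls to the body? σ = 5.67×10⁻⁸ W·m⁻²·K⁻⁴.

For a small grey body in a large enclosure: P_net = εσA(T_body⁴ − T_wall⁴).
A = 4πr² = 5.983 m²; T_body⁴ − T_wall⁴ = 2.259×10⁹ − 5.636×10⁹ = -3.378×10⁹ K⁴.
|P_net| = 0.39·5.67×10⁻⁸·5.983·3.378×10⁹.

P_net ≈ 447 W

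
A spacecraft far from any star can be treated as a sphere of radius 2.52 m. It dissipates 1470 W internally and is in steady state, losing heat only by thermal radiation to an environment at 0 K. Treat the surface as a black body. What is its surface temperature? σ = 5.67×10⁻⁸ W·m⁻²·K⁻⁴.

Steady state: internal power = radiated power, P = εσA T⁴.
Radiating area A = 4πr² = 79.80 m².
T⁴ = P/(εσA) = 1470/(1.0·5.67×10⁻⁸·79.80) = 3.249×10⁸ K⁴.
T = (3.249×10⁸)^(1/4).

T ≈ 134 K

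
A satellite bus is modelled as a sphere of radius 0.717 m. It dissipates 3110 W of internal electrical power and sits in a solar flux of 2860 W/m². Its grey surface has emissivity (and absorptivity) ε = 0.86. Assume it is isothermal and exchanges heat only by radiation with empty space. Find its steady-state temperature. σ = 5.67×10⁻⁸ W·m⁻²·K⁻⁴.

T ≈ 387 K

At steady state, absorbed solar power + internal power = radiated power.
Absorbed: α·S·A_cross = 0.86·2860·1.615 = 3972 W (cross-section πr²).
Total input = 3972 + 3110 = 7082 W.
Radiated: εσ·A_surf·T⁴ with A_surf = 4πr² = 6.460 m².
T⁴ = 7082/(0.86·5.67×10⁻⁸·6.460) = 2.248×10¹⁰ K⁴.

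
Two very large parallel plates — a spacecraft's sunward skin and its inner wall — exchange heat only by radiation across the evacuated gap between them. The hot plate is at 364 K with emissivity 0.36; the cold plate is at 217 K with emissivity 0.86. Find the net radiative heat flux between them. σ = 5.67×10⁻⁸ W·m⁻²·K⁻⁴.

For two infinite grey parallel plates, q = σ(T₁⁴ − T₂⁴)/(1/ε₁ + 1/ε₂ − 1).
T₁⁴ − T₂⁴ = 1.756×10¹⁰ − 2.217×10⁹ = 1.534×10¹⁰ K⁴.
1/ε₁ + 1/ε₂ − 1 = 2.778 + 1.163 − 1 = 2.941.
q = 5.67×10⁻⁸ × 1.534×10¹⁰ / 2.941.

q ≈ 296 W/m²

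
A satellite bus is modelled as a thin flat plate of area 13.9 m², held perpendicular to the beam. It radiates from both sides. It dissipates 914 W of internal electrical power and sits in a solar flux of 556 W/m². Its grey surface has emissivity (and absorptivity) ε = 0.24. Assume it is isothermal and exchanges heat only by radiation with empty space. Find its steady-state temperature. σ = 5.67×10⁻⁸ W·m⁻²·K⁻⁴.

T ≈ 292 K

At steady state, absorbed solar power + internal power = radiated power.
Absorbed: α·S·A_cross = 0.24·556·13.90 = 1855 W (cross-section A).
Total input = 1855 + 914 = 2769 W.
Radiated: εσ·A_surf·T⁴ with A_surf = 2A = 27.80 m².
T⁴ = 2769/(0.24·5.67×10⁻⁸·27.80) = 7.319×10⁹ K⁴.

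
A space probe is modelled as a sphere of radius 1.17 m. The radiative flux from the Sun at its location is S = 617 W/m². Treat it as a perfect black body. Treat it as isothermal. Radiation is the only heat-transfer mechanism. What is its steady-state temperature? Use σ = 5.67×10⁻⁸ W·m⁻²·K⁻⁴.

T ≈ 228 K

At equilibrium, absorbed power = emitted power.
Absorbing cross-section = πr² = 4.301 m²; emitting surface = 4πr² = 17.20 m² (ratio 4).
S·A_cross = εσ·A_surf·T⁴  ⇒  T⁴ = S/(4σ).
T⁴ = 1.00·617/(4·5.67×10⁻⁸) = 2.720×10⁹ K⁴.
T = (2.720×10⁹)^(1/4).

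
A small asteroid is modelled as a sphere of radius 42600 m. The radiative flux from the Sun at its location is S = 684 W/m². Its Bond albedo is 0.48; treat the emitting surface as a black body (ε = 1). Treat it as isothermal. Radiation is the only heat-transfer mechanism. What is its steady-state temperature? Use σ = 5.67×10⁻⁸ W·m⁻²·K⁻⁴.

At equilibrium, absorbed power = emitted power.
Absorbing cross-section = πr² = 5.701×10⁹ m²; emitting surface = 4πr² = 2.280×10¹⁰ m² (ratio 4).
(1−a)S·A_cross = εσ·A_surf·T⁴  ⇒  T⁴ = (1−a)S/(4σ).
T⁴ = 0.520·684/(4·5.67×10⁻⁸) = 1.568×10⁹ K⁴.
T = (1.568×10⁹)^(1/4).

T ≈ 199 K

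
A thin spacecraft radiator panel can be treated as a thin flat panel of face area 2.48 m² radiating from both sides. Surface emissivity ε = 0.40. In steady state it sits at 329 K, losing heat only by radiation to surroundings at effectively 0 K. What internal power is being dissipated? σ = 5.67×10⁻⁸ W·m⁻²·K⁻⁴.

P ≈ 1320 W

Steady state: P = εσA T⁴.
A = 2·2.48 = 4.960 m²; T⁴ = (329)⁴ = 1.172×10¹⁰ K⁴.
P = 0.40 × 5.67×10⁻⁸ × 4.960 × 1.172×10¹⁰.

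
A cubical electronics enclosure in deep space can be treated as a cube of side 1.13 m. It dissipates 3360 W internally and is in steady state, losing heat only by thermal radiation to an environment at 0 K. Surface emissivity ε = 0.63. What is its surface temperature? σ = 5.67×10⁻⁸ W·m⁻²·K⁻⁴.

Steady state: internal power = radiated power, P = εσA T⁴.
Radiating area A = 6L² = 7.661 m².
T⁴ = P/(εσA) = 3360/(0.63·5.67×10⁻⁸·7.661) = 1.228×10¹⁰ K⁴.
T = (1.228×10¹⁰)^(1/4).

T ≈ 333 K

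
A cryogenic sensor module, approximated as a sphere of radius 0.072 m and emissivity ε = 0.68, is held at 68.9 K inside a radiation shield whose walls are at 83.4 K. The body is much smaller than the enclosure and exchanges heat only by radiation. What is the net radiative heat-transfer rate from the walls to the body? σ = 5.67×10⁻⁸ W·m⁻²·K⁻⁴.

P_net ≈ 0.0649 W

For a small grey body in a large enclosure: P_net = εσA(T_body⁴ − T_wall⁴).
A = 4πr² = 0.06514 m²; T_body⁴ − T_wall⁴ = 2.254×10⁷ − 4.838×10⁷ = -2.584×10⁷ K⁴.
|P_net| = 0.68·5.67×10⁻⁸·0.06514·2.584×10⁷.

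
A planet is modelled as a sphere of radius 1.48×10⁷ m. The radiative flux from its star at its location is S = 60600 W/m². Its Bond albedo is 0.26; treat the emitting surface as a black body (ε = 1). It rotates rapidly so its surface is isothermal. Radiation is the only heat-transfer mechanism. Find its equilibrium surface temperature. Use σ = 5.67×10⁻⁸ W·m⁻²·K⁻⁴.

T ≈ 667 K

At equilibrium, absorbed power = emitted power.
Absorbing cross-section = πr² = 6.881×10¹⁴ m²; emitting surface = 4πr² = 2.753×10¹⁵ m² (ratio 4).
(1−a)S·A_cross = εσ·A_surf·T⁴  ⇒  T⁴ = (1−a)S/(4σ).
T⁴ = 0.740·60600/(4·5.67×10⁻⁸) = 1.977×10¹¹ K⁴.
T = (1.977×10¹¹)^(1/4).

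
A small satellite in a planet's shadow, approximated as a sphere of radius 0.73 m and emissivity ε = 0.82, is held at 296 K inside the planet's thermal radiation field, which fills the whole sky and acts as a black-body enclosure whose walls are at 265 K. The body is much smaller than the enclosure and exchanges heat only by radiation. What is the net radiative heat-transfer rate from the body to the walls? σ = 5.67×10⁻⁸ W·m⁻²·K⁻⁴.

P_net ≈ 855 W

For a small grey body in a large enclosure: P_net = εσA(T_body⁴ − T_wall⁴).
A = 4πr² = 6.697 m²; T_body⁴ − T_wall⁴ = 7.677×10⁹ − 4.932×10⁹ = 2.745×10⁹ K⁴.
|P_net| = 0.82·5.67×10⁻⁸·6.697·2.745×10⁹.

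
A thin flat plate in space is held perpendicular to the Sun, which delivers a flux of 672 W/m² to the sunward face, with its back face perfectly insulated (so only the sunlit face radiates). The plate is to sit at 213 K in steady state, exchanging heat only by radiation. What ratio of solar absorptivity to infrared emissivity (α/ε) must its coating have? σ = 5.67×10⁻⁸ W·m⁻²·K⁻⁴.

Balance: αS·A = εσ·1A·T⁴ ⇒ α/ε = σT⁴/S.
α/ε = 5.67×10⁻⁸·(213)⁴/672 = 5.67×10⁻⁸·2.058×10⁹/672.

α/ε ≈ 0.174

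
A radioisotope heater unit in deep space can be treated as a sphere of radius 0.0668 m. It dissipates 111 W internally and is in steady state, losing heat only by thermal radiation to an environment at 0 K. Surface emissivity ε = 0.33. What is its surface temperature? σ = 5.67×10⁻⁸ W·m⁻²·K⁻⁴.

T ≈ 570 K

Steady state: internal power = radiated power, P = εσA T⁴.
Radiating area A = 4πr² = 0.05607 m².
T⁴ = P/(εσA) = 111/(0.33·5.67×10⁻⁸·0.05607) = 1.058×10¹¹ K⁴.
T = (1.058×10¹¹)^(1/4).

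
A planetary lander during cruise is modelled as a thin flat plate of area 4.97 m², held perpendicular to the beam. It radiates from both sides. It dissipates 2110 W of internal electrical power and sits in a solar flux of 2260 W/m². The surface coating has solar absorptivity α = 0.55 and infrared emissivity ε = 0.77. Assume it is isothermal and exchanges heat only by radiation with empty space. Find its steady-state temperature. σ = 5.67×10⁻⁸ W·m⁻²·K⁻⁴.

At steady state, absorbed solar power + internal power = radiated power.
Absorbed: α·S·A_cross = 0.55·2260·4.970 = 6178 W (cross-section A).
Total input = 6178 + 2110 = 8288 W.
Radiated: εσ·A_surf·T⁴ with A_surf = 2A = 9.940 m².
T⁴ = 8288/(0.77·5.67×10⁻⁸·9.940) = 1.910×10¹⁰ K⁴.

T ≈ 372 K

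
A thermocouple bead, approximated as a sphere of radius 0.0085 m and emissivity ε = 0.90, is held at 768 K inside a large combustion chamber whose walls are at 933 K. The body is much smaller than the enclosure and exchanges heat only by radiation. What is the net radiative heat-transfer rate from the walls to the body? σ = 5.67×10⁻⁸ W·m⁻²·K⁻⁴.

P_net ≈ 19.0 W

For a small grey body in a large enclosure: P_net = εσA(T_body⁴ − T_wall⁴).
A = 4πr² = 9.079×10⁻⁴ m²; T_body⁴ − T_wall⁴ = 3.479×10¹¹ − 7.578×10¹¹ = -4.099×10¹¹ K⁴.
|P_net| = 0.90·5.67×10⁻⁸·9.079×10⁻⁴·4.099×10¹¹.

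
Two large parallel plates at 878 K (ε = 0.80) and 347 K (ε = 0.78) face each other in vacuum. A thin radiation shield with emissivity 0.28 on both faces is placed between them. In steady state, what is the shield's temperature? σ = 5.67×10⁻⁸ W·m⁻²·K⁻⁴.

T_s ≈ 744 K

In steady state the net flux on the hot side equals that on the cold side.
σ(T₁⁴−T_s⁴)/D₁ = σ(T_s⁴−T₂⁴)/D₂, with D₁ = 1/ε₁+1/ε_s−1 = 3.821, D₂ = 1/ε_s+1/ε₂−1 = 3.853.
Solve for T_s⁴: T_s⁴ = (D₂·T₁⁴ + D₁·T₂⁴)/(D₁+D₂) = 3.056×10¹¹ K⁴.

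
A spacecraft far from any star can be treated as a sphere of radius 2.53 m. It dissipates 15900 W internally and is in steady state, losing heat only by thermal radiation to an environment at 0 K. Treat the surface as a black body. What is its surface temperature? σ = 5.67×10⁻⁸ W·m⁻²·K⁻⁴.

Steady state: internal power = radiated power, P = εσA T⁴.
Radiating area A = 4πr² = 80.44 m².
T⁴ = P/(εσA) = 15900/(1.0·5.67×10⁻⁸·80.44) = 3.486×10⁹ K⁴.
T = (3.486×10⁹)^(1/4).

T ≈ 243 K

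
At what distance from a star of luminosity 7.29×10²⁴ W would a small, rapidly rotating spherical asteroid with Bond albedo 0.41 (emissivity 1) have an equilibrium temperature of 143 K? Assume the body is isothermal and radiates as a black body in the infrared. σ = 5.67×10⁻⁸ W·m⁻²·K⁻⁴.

For an isothermal black-emitting sphere, (1−a)S·πr² = σ·4πr²·T⁴ ⇒ S = 4σT⁴/(1−a).
S = 4·5.67×10⁻⁸·(143)⁴/0.590 = 160.7 W/m².
Flux falls as S = L/(4πd²), so d = √(L/(4πS)) = √(7.29×10²⁴/(4π·160.7)).

d ≈ 6.01×10¹⁰ m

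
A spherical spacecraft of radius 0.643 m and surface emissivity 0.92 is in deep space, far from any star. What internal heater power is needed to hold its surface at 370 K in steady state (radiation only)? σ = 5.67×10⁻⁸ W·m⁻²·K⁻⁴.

P = εσ·4πr²·T⁴.
4πr² = 5.196 m²; T⁴ = 1.874×10¹⁰ K⁴.
P = 0.92·5.67×10⁻⁸·5.196·1.874×10¹⁰.

P ≈ 5080 W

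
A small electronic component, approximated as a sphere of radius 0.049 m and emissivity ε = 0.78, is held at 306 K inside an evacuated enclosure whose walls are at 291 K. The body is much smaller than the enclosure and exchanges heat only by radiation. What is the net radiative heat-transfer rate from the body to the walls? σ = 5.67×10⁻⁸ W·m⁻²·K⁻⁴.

P_net ≈ 2.13 W

For a small grey body in a large enclosure: P_net = εσA(T_body⁴ − T_wall⁴).
A = 4πr² = 0.03017 m²; T_body⁴ − T_wall⁴ = 8.768×10⁹ − 7.171×10⁹ = 1.597×10⁹ K⁴.
|P_net| = 0.78·5.67×10⁻⁸·0.03017·1.597×10⁹.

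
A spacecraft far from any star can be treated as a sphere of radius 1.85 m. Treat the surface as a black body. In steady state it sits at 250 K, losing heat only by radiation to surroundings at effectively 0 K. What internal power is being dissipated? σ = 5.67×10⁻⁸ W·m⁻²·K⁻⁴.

P ≈ 9530 W

Steady state: P = εσA T⁴.
A = 4πr² = 43.01 m²; T⁴ = (250)⁴ = 3.906×10⁹ K⁴.
P = 1.0 × 5.67×10⁻⁸ × 43.01 × 3.906×10⁹.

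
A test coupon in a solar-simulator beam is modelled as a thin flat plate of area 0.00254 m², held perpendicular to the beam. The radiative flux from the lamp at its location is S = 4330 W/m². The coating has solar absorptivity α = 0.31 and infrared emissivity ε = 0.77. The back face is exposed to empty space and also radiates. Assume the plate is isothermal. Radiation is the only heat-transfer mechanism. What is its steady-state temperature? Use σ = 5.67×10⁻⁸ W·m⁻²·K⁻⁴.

At equilibrium, absorbed power = emitted power.
Absorbing cross-section = A = 0.002540 m²; emitting surface = 2A = 0.005080 m² (ratio 2).
αS·A_cross = εσ·A_surf·T⁴  ⇒  T⁴ = αS/(ε·2σ).
T⁴ = 0.310·4330/(0.77·2·5.67×10⁻⁸) = 1.537×10¹⁰ K⁴.
T = (1.537×10¹⁰)^(1/4).

T ≈ 352 K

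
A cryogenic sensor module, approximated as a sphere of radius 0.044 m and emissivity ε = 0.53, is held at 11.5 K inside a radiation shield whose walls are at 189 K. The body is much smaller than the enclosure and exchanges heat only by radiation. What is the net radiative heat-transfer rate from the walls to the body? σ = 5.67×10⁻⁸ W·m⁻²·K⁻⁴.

P_net ≈ 0.933 W

For a small grey body in a large enclosure: P_net = εσA(T_body⁴ − T_wall⁴).
A = 4πr² = 0.02433 m²; T_body⁴ − T_wall⁴ = 17490 − 1.276×10⁹ = -1.276×10⁹ K⁴.
|P_net| = 0.53·5.67×10⁻⁸·0.02433·1.276×10⁹.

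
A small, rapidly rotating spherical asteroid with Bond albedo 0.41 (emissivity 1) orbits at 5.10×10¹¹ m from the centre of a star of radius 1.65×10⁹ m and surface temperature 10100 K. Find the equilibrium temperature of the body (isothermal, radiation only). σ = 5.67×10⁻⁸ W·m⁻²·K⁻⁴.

The star's surface emits σT_*⁴; at distance d the flux is S = σT_*⁴(R_*/d)².
S = 5.67×10⁻⁸·(10100)⁴·(1.65×10⁹/5.10×10¹¹)² = 6176 W/m².
For an isothermal sphere T⁴ = (1−a)S/(4σ) = 1.607×10¹⁰ K⁴.

T ≈ 356 K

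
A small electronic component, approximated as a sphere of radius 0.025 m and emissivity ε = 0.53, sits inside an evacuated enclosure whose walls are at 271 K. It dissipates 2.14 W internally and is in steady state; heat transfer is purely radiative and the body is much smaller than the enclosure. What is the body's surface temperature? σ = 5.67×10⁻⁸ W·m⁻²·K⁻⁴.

T ≈ 347 K

For a small grey body in a large enclosure, net radiated power = εσA(T⁴ − T_w⁴).
Steady state: P = εσA(T⁴ − T_w⁴) with A = 4πr² = 0.007854 m².
T⁴ = P/(εσA) + T_w⁴ = 2.14/(0.53·5.67×10⁻⁸·0.007854) + (271)⁴
    = 9.067×10⁹ + 5.394×10⁹ = 1.446×10¹⁰ K⁴.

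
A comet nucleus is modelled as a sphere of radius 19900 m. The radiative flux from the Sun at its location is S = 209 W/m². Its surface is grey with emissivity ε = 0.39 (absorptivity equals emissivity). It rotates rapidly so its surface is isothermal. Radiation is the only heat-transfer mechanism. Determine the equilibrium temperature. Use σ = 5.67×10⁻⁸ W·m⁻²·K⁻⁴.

T ≈ 174 K

At equilibrium, absorbed power = emitted power.
Absorbing cross-section = πr² = 1.244×10⁹ m²; emitting surface = 4πr² = 4.976×10⁹ m² (ratio 4).
εS·A_cross = εσ·A_surf·T⁴  ⇒  T⁴ = S/(4σ)   (ε cancels).
T⁴ = 209/(4·5.67×10⁻⁸) = 9.215×10⁸ K⁴.
T = (9.215×10⁸)^(1/4).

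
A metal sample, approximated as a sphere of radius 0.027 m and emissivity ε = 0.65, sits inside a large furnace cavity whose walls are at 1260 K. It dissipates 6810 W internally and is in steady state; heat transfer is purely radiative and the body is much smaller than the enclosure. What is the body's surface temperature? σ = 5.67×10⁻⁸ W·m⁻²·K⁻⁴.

T ≈ 2180 K

For a small grey body in a large enclosure, net radiated power = εσA(T⁴ − T_w⁴).
Steady state: P = εσA(T⁴ − T_w⁴) with A = 4πr² = 0.009161 m².
T⁴ = P/(εσA) + T_w⁴ = 6810/(0.65·5.67×10⁻⁸·0.009161) + (1260)⁴
    = 2.017×10¹³ + 2.520×10¹² = 2.269×10¹³ K⁴.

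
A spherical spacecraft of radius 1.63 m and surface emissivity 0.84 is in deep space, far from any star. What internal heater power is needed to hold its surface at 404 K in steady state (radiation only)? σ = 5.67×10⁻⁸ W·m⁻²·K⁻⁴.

P ≈ 42400 W

P = εσ·4πr²·T⁴.
4πr² = 33.39 m²; T⁴ = 2.664×10¹⁰ K⁴.
P = 0.84·5.67×10⁻⁸·33.39·2.664×10¹⁰.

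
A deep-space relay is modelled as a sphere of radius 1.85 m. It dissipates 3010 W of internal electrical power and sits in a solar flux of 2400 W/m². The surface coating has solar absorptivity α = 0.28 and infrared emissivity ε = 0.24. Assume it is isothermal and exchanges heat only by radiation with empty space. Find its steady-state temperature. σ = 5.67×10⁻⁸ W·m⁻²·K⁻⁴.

T ≈ 364 K

At steady state, absorbed solar power + internal power = radiated power.
Absorbed: α·S·A_cross = 0.28·2400·10.75 = 7225 W (cross-section πr²).
Total input = 7225 + 3010 = 10240 W.
Radiated: εσ·A_surf·T⁴ with A_surf = 4πr² = 43.01 m².
T⁴ = 10240/(0.24·5.67×10⁻⁸·43.01) = 1.749×10¹⁰ K⁴.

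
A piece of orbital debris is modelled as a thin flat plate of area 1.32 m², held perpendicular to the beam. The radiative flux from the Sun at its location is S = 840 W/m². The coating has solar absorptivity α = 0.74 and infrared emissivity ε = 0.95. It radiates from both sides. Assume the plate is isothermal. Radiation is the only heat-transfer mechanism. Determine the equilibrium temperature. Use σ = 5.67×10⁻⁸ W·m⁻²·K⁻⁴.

At equilibrium, absorbed power = emitted power.
Absorbing cross-section = A = 1.320 m²; emitting surface = 2A = 2.640 m² (ratio 2).
αS·A_cross = εσ·A_surf·T⁴  ⇒  T⁴ = αS/(ε·2σ).
T⁴ = 0.740·840/(0.95·2·5.67×10⁻⁸) = 5.770×10⁹ K⁴.
T = (5.770×10⁹)^(1/4).

T ≈ 276 K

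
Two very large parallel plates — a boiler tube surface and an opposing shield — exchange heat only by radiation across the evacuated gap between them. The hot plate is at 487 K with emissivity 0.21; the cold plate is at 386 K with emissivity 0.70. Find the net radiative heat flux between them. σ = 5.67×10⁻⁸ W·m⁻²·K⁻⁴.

For two infinite grey parallel plates, q = σ(T₁⁴ − T₂⁴)/(1/ε₁ + 1/ε₂ − 1).
T₁⁴ − T₂⁴ = 5.625×10¹⁰ − 2.220×10¹⁰ = 3.405×10¹⁰ K⁴.
1/ε₁ + 1/ε₂ − 1 = 4.762 + 1.429 − 1 = 5.190.
q = 5.67×10⁻⁸ × 3.405×10¹⁰ / 5.190.

q ≈ 372 W/m²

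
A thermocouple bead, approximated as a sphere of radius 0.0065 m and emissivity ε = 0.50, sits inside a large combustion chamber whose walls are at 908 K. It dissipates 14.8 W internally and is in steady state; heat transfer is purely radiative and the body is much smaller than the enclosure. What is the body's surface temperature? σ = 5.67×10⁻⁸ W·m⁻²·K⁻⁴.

For a small grey body in a large enclosure, net radiated power = εσA(T⁴ − T_w⁴).
Steady state: P = εσA(T⁴ − T_w⁴) with A = 4πr² = 5.309×10⁻⁴ m².
T⁴ = P/(εσA) + T_w⁴ = 14.8/(0.50·5.67×10⁻⁸·5.309×10⁻⁴) + (908)⁴
    = 9.833×10¹¹ + 6.797×10¹¹ = 1.663×10¹² K⁴.

T ≈ 1140 K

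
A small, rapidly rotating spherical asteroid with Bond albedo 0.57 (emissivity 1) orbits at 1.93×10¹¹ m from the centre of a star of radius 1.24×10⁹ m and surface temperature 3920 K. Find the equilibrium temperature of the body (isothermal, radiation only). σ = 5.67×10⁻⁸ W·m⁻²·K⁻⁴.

The star's surface emits σT_*⁴; at distance d the flux is S = σT_*⁴(R_*/d)².
S = 5.67×10⁻⁸·(3920)⁴·(1.24×10⁹/1.93×10¹¹)² = 552.7 W/m².
For an isothermal sphere T⁴ = (1−a)S/(4σ) = 1.048×10⁹ K⁴.

T ≈ 180 K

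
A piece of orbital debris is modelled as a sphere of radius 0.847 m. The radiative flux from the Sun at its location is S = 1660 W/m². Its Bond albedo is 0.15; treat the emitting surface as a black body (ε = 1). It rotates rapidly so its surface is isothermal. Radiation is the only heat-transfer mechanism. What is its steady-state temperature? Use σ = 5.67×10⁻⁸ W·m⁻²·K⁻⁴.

At equilibrium, absorbed power = emitted power.
Absorbing cross-section = πr² = 2.254 m²; emitting surface = 4πr² = 9.015 m² (ratio 4).
(1−a)S·A_cross = εσ·A_surf·T⁴  ⇒  T⁴ = (1−a)S/(4σ).
T⁴ = 0.850·1660/(4·5.67×10⁻⁸) = 6.221×10⁹ K⁴.
T = (6.221×10⁹)^(1/4).

T ≈ 281 K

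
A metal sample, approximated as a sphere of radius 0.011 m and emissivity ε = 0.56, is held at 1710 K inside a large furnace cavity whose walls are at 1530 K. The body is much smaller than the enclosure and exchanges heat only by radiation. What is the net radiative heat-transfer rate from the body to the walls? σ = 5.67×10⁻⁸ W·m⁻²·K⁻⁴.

P_net ≈ 148 W

For a small grey body in a large enclosure: P_net = εσA(T_body⁴ − T_wall⁴).
A = 4πr² = 0.001521 m²; T_body⁴ − T_wall⁴ = 8.550×10¹² − 5.480×10¹² = 3.071×10¹² K⁴.
|P_net| = 0.56·5.67×10⁻⁸·0.001521·3.071×10¹².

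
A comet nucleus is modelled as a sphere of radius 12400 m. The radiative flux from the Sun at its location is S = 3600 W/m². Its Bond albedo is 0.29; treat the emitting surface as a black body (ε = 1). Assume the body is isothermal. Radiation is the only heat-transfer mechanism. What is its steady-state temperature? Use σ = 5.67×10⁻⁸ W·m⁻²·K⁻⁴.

T ≈ 326 K

At equilibrium, absorbed power = emitted power.
Absorbing cross-section = πr² = 4.831×10⁸ m²; emitting surface = 4πr² = 1.932×10⁹ m² (ratio 4).
(1−a)S·A_cross = εσ·A_surf·T⁴  ⇒  T⁴ = (1−a)S/(4σ).
T⁴ = 0.710·3600/(4·5.67×10⁻⁸) = 1.127×10¹⁰ K⁴.
T = (1.127×10¹⁰)^(1/4).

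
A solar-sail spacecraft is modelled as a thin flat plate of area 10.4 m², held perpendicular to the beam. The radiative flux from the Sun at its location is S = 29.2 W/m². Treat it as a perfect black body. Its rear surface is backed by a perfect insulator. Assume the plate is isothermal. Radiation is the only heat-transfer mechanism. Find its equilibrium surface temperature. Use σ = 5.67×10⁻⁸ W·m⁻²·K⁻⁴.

At equilibrium, absorbed power = emitted power.
Absorbing cross-section = A = 10.40 m²; emitting surface = A = 10.40 m² (ratio 1).
S·A_cross = εσ·A_surf·T⁴  ⇒  T⁴ = S/(1σ).
T⁴ = 1.00·29.2/(1·5.67×10⁻⁸) = 5.150×10⁸ K⁴.
T = (5.150×10⁸)^(1/4).

T ≈ 151 K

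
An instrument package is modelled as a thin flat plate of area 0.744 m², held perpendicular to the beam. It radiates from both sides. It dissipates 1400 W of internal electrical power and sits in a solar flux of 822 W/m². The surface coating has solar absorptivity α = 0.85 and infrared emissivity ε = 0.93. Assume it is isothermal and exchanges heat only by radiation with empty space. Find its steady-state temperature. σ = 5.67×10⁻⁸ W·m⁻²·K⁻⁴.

At steady state, absorbed solar power + internal power = radiated power.
Absorbed: α·S·A_cross = 0.85·822·0.7440 = 519.8 W (cross-section A).
Total input = 519.8 + 1400 = 1920 W.
Radiated: εσ·A_surf·T⁴ with A_surf = 2A = 1.488 m².
T⁴ = 1920/(0.93·5.67×10⁻⁸·1.488) = 2.447×10¹⁰ K⁴.

T ≈ 396 K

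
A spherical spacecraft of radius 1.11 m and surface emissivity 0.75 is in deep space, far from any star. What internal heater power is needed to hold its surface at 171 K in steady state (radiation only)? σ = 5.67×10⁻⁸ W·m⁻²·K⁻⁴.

P ≈ 563 W

P = εσ·4πr²·T⁴.
4πr² = 15.48 m²; T⁴ = 8.550×10⁸ K⁴.
P = 0.75·5.67×10⁻⁸·15.48·8.550×10⁸.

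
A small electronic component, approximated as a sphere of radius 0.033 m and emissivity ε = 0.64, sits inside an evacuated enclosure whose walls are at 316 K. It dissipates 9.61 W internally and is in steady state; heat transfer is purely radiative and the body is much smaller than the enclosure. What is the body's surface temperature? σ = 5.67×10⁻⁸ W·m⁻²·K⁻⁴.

For a small grey body in a large enclosure, net radiated power = εσA(T⁴ − T_w⁴).
Steady state: P = εσA(T⁴ − T_w⁴) with A = 4πr² = 0.01368 m².
T⁴ = P/(εσA) + T_w⁴ = 9.61/(0.64·5.67×10⁻⁸·0.01368) + (316)⁴
    = 1.935×10¹⁰ + 9.971×10⁹ = 2.932×10¹⁰ K⁴.

T ≈ 414 K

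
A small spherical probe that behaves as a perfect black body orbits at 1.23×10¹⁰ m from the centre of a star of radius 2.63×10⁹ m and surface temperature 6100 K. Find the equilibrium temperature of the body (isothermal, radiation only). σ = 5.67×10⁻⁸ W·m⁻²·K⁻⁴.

T ≈ 1990 K

The star's surface emits σT_*⁴; at distance d the flux is S = σT_*⁴(R_*/d)².
S = 5.67×10⁻⁸·(6100)⁴·(2.63×10⁹/1.23×10¹⁰)² = 3.589×10⁶ W/m².
For an isothermal sphere T⁴ = (1−a)S/(4σ) = 1.583×10¹³ K⁴.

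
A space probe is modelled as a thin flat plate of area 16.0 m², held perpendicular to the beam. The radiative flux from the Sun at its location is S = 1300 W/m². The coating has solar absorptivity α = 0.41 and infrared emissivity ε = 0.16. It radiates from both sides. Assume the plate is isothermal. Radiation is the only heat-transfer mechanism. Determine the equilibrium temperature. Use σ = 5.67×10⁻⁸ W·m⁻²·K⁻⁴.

At equilibrium, absorbed power = emitted power.
Absorbing cross-section = A = 16.00 m²; emitting surface = 2A = 32.00 m² (ratio 2).
αS·A_cross = εσ·A_surf·T⁴  ⇒  T⁴ = αS/(ε·2σ).
T⁴ = 0.410·1300/(0.16·2·5.67×10⁻⁸) = 2.938×10¹⁰ K⁴.
T = (2.938×10¹⁰)^(1/4).

T ≈ 414 K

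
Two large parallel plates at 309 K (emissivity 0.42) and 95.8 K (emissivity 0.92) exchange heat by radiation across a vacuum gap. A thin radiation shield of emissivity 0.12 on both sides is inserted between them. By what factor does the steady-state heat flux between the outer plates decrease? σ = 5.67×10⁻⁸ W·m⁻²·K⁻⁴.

Without shield: q₀ = σΔ(T⁴)/(1/ε₁+1/ε₂−1) with denominator 2.468.
With shield the two gaps are in series; the resistances add: (1/ε₁+1/ε_s−1)+(1/ε_s+1/ε₂−1) = 9.714+8.420 = 18.13.
Heat-flux ratio q₀/q = 18.13/2.468.

factor ≈ 7.35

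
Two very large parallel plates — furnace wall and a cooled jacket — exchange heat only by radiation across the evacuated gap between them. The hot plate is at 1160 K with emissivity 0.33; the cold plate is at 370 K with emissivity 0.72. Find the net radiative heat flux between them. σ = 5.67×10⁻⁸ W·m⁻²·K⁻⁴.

q ≈ 29700 W/m²

For two infinite grey parallel plates, q = σ(T₁⁴ − T₂⁴)/(1/ε₁ + 1/ε₂ − 1).
T₁⁴ − T₂⁴ = 1.811×10¹² − 1.874×10¹⁰ = 1.792×10¹² K⁴.
1/ε₁ + 1/ε₂ − 1 = 3.030 + 1.389 − 1 = 3.419.
q = 5.67×10⁻⁸ × 1.792×10¹² / 3.419.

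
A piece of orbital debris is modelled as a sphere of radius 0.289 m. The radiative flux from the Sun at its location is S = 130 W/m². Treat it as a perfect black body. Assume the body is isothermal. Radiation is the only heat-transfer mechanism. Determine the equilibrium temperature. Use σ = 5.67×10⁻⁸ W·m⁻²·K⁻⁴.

T ≈ 155 K

At equilibrium, absorbed power = emitted power.
Absorbing cross-section = πr² = 0.2624 m²; emitting surface = 4πr² = 1.050 m² (ratio 4).
S·A_cross = εσ·A_surf·T⁴  ⇒  T⁴ = S/(4σ).
T⁴ = 1.00·130/(4·5.67×10⁻⁸) = 5.732×10⁸ K⁴.
T = (5.732×10⁸)^(1/4).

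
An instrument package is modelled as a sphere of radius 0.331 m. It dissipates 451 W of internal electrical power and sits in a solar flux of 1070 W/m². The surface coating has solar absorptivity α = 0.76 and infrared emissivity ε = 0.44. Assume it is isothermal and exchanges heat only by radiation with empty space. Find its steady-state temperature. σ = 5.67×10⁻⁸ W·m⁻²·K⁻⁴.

T ≈ 382 K

At steady state, absorbed solar power + internal power = radiated power.
Absorbed: α·S·A_cross = 0.76·1070·0.3442 = 279.9 W (cross-section πr²).
Total input = 279.9 + 451 = 730.9 W.
Radiated: εσ·A_surf·T⁴ with A_surf = 4πr² = 1.377 m².
T⁴ = 730.9/(0.44·5.67×10⁻⁸·1.377) = 2.128×10¹⁰ K⁴.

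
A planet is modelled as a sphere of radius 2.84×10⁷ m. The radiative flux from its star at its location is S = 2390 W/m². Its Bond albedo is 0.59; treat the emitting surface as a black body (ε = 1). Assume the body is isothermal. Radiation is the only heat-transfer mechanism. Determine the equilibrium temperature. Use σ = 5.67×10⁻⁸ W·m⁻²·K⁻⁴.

At equilibrium, absorbed power = emitted power.
Absorbing cross-section = πr² = 2.534×10¹⁵ m²; emitting surface = 4πr² = 1.014×10¹⁶ m² (ratio 4).
(1−a)S·A_cross = εσ·A_surf·T⁴  ⇒  T⁴ = (1−a)S/(4σ).
T⁴ = 0.410·2390/(4·5.67×10⁻⁸) = 4.321×10⁹ K⁴.
T = (4.321×10⁹)^(1/4).

T ≈ 256 K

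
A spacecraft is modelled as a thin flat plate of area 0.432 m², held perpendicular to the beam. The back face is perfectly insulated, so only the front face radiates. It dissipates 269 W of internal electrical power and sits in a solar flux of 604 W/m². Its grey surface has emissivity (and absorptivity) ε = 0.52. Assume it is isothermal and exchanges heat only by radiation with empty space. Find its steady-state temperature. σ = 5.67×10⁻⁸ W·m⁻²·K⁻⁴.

T ≈ 422 K

At steady state, absorbed solar power + internal power = radiated power.
Absorbed: α·S·A_cross = 0.52·604·0.4320 = 135.7 W (cross-section A).
Total input = 135.7 + 269 = 404.7 W.
Radiated: εσ·A_surf·T⁴ with A_surf = A = 0.4320 m².
T⁴ = 404.7/(0.52·5.67×10⁻⁸·0.4320) = 3.177×10¹⁰ K⁴.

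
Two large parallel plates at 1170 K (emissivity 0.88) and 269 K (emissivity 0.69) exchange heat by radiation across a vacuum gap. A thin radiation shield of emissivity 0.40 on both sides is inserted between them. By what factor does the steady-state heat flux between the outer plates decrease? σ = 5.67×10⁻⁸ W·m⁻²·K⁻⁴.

Without shield: q₀ = σΔ(T⁴)/(1/ε₁+1/ε₂−1) with denominator 1.586.
With shield the two gaps are in series; the resistances add: (1/ε₁+1/ε_s−1)+(1/ε_s+1/ε₂−1) = 2.636+2.949 = 5.586.
Heat-flux ratio q₀/q = 5.586/1.586.

factor ≈ 3.52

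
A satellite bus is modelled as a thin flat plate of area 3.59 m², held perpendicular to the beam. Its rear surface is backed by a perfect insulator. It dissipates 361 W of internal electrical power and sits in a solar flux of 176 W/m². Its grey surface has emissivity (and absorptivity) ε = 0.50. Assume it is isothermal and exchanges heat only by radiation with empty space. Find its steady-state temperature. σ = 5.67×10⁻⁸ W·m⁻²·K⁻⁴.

T ≈ 286 K

At steady state, absorbed solar power + internal power = radiated power.
Absorbed: α·S·A_cross = 0.50·176·3.590 = 315.9 W (cross-section A).
Total input = 315.9 + 361 = 676.9 W.
Radiated: εσ·A_surf·T⁴ with A_surf = A = 3.590 m².
T⁴ = 676.9/(0.50·5.67×10⁻⁸·3.590) = 6.651×10⁹ K⁴.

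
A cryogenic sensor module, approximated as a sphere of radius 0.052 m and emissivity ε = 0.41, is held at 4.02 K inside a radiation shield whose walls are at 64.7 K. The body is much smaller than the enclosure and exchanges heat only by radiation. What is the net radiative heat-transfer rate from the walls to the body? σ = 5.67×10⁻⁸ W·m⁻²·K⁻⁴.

P_net ≈ 0.0138 W

For a small grey body in a large enclosure: P_net = εσA(T_body⁴ − T_wall⁴).
A = 4πr² = 0.03398 m²; T_body⁴ − T_wall⁴ = 261.2 − 1.752×10⁷ = -1.752×10⁷ K⁴.
|P_net| = 0.41·5.67×10⁻⁸·0.03398·1.752×10⁷.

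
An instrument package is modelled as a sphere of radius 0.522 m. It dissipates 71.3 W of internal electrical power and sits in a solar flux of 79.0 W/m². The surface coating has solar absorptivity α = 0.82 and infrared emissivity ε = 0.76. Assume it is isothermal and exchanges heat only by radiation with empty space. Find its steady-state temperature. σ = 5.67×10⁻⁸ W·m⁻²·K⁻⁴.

At steady state, absorbed solar power + internal power = radiated power.
Absorbed: α·S·A_cross = 0.82·79.0·0.8560 = 55.45 W (cross-section πr²).
Total input = 55.45 + 71.3 = 126.8 W.
Radiated: εσ·A_surf·T⁴ with A_surf = 4πr² = 3.424 m².
T⁴ = 126.8/(0.76·5.67×10⁻⁸·3.424) = 8.590×10⁸ K⁴.

T ≈ 171 K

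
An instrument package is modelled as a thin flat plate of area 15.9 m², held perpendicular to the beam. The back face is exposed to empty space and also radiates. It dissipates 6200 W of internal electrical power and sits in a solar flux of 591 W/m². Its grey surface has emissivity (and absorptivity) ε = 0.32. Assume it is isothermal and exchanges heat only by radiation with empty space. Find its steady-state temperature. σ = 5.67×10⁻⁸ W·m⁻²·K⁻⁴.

T ≈ 355 K

At steady state, absorbed solar power + internal power = radiated power.
Absorbed: α·S·A_cross = 0.32·591·15.90 = 3007 W (cross-section A).
Total input = 3007 + 6200 = 9207 W.
Radiated: εσ·A_surf·T⁴ with A_surf = 2A = 31.80 m².
T⁴ = 9207/(0.32·5.67×10⁻⁸·31.80) = 1.596×10¹⁰ K⁴.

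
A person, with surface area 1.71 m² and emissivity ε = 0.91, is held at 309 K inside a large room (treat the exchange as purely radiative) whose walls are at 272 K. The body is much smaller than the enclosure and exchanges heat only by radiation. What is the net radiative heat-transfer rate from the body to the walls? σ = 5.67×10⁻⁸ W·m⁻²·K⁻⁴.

For a small grey body in a large enclosure: P_net = εσA(T_body⁴ − T_wall⁴).
A = 1.71 m²; T_body⁴ − T_wall⁴ = 9.117×10⁹ − 5.474×10⁹ = 3.643×10⁹ K⁴.
|P_net| = 0.91·5.67×10⁻⁸·1.710·3.643×10⁹.

P_net ≈ 321 W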